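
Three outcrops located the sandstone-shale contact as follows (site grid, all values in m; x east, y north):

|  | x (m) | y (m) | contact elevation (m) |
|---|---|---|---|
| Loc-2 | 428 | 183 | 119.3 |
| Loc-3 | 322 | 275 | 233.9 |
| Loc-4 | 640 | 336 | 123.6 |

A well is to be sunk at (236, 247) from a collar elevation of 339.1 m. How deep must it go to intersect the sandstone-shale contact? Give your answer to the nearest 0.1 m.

83.3 m

Two edge vectors: Loc-2→Loc-3 = (-106, 92, 114.6), Loc-2→Loc-4 = (212, 153, 4.3).
Normal n = (Loc-2→Loc-3) × (Loc-2→Loc-4) = (-17138.2, 24751, -35722).
So ∂z/∂x = −n_x/n_z = −0.47977 and ∂z/∂y = −n_y/n_z = 0.69288.
Intercept c from Loc-2: 119.3 + 205.34 − 126.80 = 197.84.
At (236, 247): z_contact = −113.22 + 171.14 + 197.84 = 255.76 m.
Depth below ground = 339.1 − 255.76 = 83.3 m.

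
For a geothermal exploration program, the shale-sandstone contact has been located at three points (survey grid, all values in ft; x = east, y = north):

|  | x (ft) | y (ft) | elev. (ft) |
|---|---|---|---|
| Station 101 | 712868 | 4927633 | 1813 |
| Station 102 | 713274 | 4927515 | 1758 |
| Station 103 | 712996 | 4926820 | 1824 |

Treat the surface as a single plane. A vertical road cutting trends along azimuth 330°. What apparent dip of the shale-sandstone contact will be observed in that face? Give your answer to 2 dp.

2.37°

Let the plane be z = a·x + b·y + c.
Station 102−Station 101: 406a − 118b = −55;  Station 103−Station 101: 128a − 813b = 11.
Solving gives a = −0.14609, b = −0.03653.
Unit vector along 330° is (sin 330°, cos 330°) = (-0.5000, 0.8660).
Slope in that direction = a·(-0.5000) + b·(0.8660) = 0.04141.
Apparent dip = arctan|0.04141| = 2.37° (true dip is 8.6°, so apparent ≤ true as expected).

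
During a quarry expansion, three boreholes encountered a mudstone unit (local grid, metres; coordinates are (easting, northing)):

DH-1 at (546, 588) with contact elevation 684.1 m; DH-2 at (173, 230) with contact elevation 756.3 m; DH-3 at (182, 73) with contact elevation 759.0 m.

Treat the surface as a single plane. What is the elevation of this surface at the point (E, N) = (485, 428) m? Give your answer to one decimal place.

698.6 m

Two edge vectors: DH-1→DH-2 = (-373, -358, 72.2), DH-1→DH-3 = (-364, -515, 74.9).
Normal n = (DH-1→DH-2) × (DH-1→DH-3) = (10368.8, 1656.9, 61783).
So ∂z/∂E = −n_x/n_z = −0.16783 and ∂z/∂N = −n_y/n_z = −0.02682.
Intercept c from DH-1: 684.1 + 91.63 + 15.77 = 791.50.
At (485, 428): z = −81.4 − 11.5 + 791.50 = 698.6 m.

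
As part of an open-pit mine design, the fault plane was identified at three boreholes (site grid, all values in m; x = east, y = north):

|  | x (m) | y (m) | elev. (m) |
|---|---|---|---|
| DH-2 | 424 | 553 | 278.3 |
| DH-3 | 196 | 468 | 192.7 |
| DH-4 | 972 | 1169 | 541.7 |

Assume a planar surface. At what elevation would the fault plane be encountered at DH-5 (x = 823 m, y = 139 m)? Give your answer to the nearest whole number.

349 m

Let the plane be z = a·x + b·y + c.
DH-3−DH-2: −228a − 85b = −85.6;  DH-4−DH-2: 548a + 616b = 263.4.
Solving gives a = 0.32323, b = 0.14005.
Then c = 278.3 − a·424 − b·553 = 63.80.
At (823, 139): z = 266.0 + 19.5 + 63.80 = 349.3 m.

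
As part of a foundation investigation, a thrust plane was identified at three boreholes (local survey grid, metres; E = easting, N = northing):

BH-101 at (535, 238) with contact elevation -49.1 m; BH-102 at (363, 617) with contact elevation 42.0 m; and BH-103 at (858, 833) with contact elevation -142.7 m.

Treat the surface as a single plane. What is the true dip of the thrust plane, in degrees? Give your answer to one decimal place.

Let the plane be z = a·E + b·N + c.
BH-102−BH-101: −172a + 379b = 91.1;  BH-103−BH-101: 323a + 595b = −93.6.
Solving gives a = −0.39900, b = 0.05929.
Gradient magnitude |∇z| = √(a² + b²) = √(0.15920 + 0.00352) = 0.40339.
True dip = arctan(0.40339) = 22.0°, dipping toward E (azimuth ≈ 098°).

22.0°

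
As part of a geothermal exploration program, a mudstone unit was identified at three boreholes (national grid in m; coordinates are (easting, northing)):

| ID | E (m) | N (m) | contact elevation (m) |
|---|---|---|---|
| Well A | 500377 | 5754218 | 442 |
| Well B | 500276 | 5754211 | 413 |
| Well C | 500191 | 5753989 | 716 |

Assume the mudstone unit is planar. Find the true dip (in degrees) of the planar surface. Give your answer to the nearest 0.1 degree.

57.4°

Let the plane be z = a·E + b·N + c.
Well B−Well A: −101a − 7b = −29;  Well C−Well A: −186a − 229b = 274.
Solving gives a = 0.39213, b = −1.51500.
Gradient magnitude |∇z| = √(a² + b²) = √(0.15377 + 2.29524) = 1.56493.
True dip = arctan(1.56493) = 57.4°, dipping toward NNW (azimuth ≈ 345°).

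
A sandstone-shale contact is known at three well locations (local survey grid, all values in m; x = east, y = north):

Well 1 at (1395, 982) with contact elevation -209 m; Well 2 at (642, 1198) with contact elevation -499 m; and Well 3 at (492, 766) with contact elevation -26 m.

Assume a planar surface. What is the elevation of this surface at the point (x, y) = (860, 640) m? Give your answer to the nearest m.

Let the plane be z = a·x + b·y + c.
Well 2−Well 1: −753a + 216b = −290;  Well 3−Well 1: −903a − 216b = 183.
Solving gives a = 0.06461, b = −1.11734.
Then c = -209 − a·1395 − b·982 = 798.09.
At (860, 640): z = 55.6 − 715.1 + 798.09 = 138.6 m.

139 m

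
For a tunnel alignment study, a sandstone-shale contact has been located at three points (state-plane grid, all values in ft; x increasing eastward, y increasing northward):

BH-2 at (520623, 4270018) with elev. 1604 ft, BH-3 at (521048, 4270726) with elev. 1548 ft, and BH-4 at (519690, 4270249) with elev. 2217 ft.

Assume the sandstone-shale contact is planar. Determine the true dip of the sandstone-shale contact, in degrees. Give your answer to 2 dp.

Let the plane be z = a·x + b·y + c.
BH-3−BH-2: 425a + 708b = −56;  BH-4−BH-2: −933a + 231b = 613.
Solving gives a = −0.58906, b = 0.27450.
Gradient magnitude |∇z| = √(a² + b²) = √(0.34699 + 0.07535) = 0.64988.
True dip = arctan(0.64988) = 33.02°, dipping toward ESE (azimuth ≈ 115°).

33.02°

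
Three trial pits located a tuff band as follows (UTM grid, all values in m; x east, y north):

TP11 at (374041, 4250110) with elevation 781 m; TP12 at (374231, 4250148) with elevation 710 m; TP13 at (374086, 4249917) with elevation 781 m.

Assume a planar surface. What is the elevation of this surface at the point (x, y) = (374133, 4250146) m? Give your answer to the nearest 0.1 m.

Let the plane be z = a·x + b·y + c.
TP12−TP11: 190a + 38b = −71;  TP13−TP11: 45a − 193b = 0.
Solving gives a = −0.357034914, b = −0.083246483.
Then c = 781 − a·374041 − b·4250110 = 488133.40.
At (374133, 4250146): z = −133578.5 − 353809.7 + 488133.40 = 745.2 m.

745.2 m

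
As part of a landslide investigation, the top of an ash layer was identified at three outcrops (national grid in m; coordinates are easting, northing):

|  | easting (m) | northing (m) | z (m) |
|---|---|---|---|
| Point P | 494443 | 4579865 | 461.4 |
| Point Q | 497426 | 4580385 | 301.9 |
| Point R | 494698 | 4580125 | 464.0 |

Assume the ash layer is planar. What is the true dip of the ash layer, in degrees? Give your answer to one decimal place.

5.7°

Let the plane be z = a·easting + b·northing + c.
Point Q−Point P: 2983a + 520b = −159.5;  Point R−Point P: 255a + 260b = 2.6.
Solving gives a = −0.06660, b = 0.07532.
Gradient magnitude |∇z| = √(a² + b²) = √(0.00444 + 0.00567) = 0.10054.
True dip = arctan(0.10054) = 5.7°, dipping toward SE (azimuth ≈ 139°).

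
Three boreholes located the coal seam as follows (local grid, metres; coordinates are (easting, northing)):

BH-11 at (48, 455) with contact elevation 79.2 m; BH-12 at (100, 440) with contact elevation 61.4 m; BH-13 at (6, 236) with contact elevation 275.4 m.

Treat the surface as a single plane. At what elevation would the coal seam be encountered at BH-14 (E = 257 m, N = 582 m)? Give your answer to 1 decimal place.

Two edge vectors: BH-11→BH-12 = (52, -15, -17.8), BH-11→BH-13 = (-42, -219, 196.2).
Normal n = (BH-11→BH-12) × (BH-11→BH-13) = (-6841.2, -9454.8, -12018).
So ∂z/∂E = −n_x/n_z = −0.56925 and ∂z/∂N = −n_y/n_z = −0.78672.
Intercept c from BH-11: 79.2 + 27.32 + 357.96 = 464.48.
At (257, 582): z = −146.3 − 457.9 + 464.48 = -139.7 m.

-139.7 m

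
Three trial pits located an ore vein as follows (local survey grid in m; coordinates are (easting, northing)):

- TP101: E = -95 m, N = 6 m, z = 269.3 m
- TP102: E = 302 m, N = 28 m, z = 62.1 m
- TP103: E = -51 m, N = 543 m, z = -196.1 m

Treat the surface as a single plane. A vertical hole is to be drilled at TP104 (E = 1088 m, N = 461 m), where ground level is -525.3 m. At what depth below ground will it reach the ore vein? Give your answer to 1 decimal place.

Two edge vectors: TP101→TP102 = (397, 22, -207.2), TP101→TP103 = (44, 537, -465.4).
Normal n = (TP101→TP102) × (TP101→TP103) = (101027.6, 175647, 212221).
So ∂z/∂E = −n_x/n_z = −0.476049 and ∂z/∂N = −n_y/n_z = −0.827661.
Intercept c from TP101: 269.3 − 45.22 + 4.97 = 229.04.
At (1088, 461): z_contact = −517.94 − 381.55 + 229.04 = -670.45 m.
Depth below ground = -525.3 − (-670.45) = 145.2 m.

145.2 m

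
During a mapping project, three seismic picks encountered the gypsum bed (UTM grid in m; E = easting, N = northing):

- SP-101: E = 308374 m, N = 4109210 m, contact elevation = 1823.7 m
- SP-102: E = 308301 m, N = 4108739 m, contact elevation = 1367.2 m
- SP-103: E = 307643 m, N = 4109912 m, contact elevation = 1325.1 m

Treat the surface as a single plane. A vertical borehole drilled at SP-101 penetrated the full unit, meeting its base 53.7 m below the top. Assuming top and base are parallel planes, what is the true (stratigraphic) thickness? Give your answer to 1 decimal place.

28.6 m

Two edge vectors: SP-101→SP-102 = (-73, -471, -456.5), SP-101→SP-103 = (-731, 702, -498.6).
Normal n = (SP-101→SP-102) × (SP-101→SP-103) = (555303.6, 297303.7, -395547).
So ∂z/∂E = −n_x/n_z = 1.40389 and ∂z/∂N = −n_y/n_z = 0.75163.
|∇z| = √(a²+b²) = 1.59243, so dip δ = arctan(1.59243) = 57.87°.
True thickness = vertical thickness × cos δ = 53.7 × cos 57.87° = 28.6 m.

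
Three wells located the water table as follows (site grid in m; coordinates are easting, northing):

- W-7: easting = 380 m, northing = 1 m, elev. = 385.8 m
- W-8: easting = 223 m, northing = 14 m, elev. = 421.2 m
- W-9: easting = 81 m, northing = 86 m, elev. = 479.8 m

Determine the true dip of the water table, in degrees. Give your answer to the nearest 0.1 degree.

25.6°

Let the plane be z = a·easting + b·northing + c.
W-8−W-7: −157a + 13b = 35.4;  W-9−W-7: −299a + 85b = 94.
Solving gives a = −0.18894, b = 0.44126.
Gradient magnitude |∇z| = √(a² + b²) = √(0.03570 + 0.19471) = 0.48001.
True dip = arctan(0.48001) = 25.6°, dipping toward SSE (azimuth ≈ 157°).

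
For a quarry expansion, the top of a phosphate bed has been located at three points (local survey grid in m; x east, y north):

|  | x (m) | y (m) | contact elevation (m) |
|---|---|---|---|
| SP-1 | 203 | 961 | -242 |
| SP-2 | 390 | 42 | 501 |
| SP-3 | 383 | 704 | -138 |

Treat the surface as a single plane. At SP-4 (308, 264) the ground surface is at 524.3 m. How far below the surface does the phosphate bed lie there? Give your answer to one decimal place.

172.9 m

Let the plane be z = a·x + b·y + c.
SP-2−SP-1: 187a − 919b = 743;  SP-3−SP-1: 180a − 257b = 104.
Solving gives a = −0.81266, b = −0.97385.
Then c = -242 − a·203 − b·961 = 858.84.
At (308, 264): z_contact = −250.30 − 257.10 + 858.84 = 351.44 m.
Depth below ground = 524.3 − 351.44 = 172.9 m.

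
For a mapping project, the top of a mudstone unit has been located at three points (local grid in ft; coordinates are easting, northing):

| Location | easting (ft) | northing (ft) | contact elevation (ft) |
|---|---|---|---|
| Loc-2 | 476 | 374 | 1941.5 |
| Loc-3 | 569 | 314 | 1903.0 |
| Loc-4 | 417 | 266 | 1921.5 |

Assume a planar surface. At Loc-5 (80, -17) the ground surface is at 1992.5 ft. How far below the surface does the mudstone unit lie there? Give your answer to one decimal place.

Two edge vectors: Loc-2→Loc-3 = (93, -60, -38.5), Loc-2→Loc-4 = (-59, -108, -20).
Normal n = (Loc-2→Loc-3) × (Loc-2→Loc-4) = (-2958, 4131.5, -13584).
So ∂z/∂easting = −n_x/n_z = −0.21776 and ∂z/∂northing = −n_y/n_z = 0.30414.
Intercept c from Loc-2: 1941.5 + 103.65 − 113.75 = 1931.40.
At (80, -17): z_contact = −17.42 − 5.17 + 1931.40 = 1908.81 ft.
Depth below ground = 1992.5 − 1908.81 = 83.7 ft.

83.7 ft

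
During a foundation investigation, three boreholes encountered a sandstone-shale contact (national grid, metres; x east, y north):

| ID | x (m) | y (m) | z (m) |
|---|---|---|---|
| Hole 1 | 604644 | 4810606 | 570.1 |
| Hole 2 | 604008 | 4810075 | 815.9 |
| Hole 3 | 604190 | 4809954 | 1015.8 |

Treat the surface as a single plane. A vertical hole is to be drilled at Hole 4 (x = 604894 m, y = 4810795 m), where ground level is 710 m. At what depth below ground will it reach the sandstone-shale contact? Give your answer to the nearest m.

Two edge vectors: Hole 1→Hole 2 = (-636, -531, 245.8), Hole 1→Hole 3 = (-454, -652, 445.7).
Normal n = (Hole 1→Hole 2) × (Hole 1→Hole 3) = (-76405.1, 171872, 173598).
So ∂z/∂x = −n_x/n_z = 0.44012661 and ∂z/∂y = −n_y/n_z = −0.99005749.
Intercept c from Hole 1: 570.1 − 266119.92 + 4762776.50 = 4497226.68.
At (604894, 4810795): z_contact = 266229.9 − 4762963.6 + 4497226.68 = 493.0 m.
Depth below ground = 710 − 493.0 = 217 m.

217 m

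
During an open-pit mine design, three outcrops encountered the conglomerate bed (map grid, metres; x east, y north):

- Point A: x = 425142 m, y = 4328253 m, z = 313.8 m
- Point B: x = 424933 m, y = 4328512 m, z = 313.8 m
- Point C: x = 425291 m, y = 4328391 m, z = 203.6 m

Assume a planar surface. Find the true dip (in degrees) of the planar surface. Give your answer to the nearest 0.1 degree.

Let the plane be z = a·x + b·y + c.
Point B−Point A: −209a + 259b = 0;  Point C−Point A: 149a + 138b = −110.2.
Solving gives a = −0.42326, b = −0.34155.
Gradient magnitude |∇z| = √(a² + b²) = √(0.17915 + 0.11666) = 0.54388.
True dip = arctan(0.54388) = 28.5°, dipping toward NE (azimuth ≈ 051°).

28.5°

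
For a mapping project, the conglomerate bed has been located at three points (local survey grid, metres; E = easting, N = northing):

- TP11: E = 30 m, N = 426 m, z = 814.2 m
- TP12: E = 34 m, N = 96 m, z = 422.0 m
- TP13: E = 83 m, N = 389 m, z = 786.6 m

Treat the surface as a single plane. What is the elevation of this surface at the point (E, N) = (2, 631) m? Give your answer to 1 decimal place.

Two edge vectors: TP11→TP12 = (4, -330, -392.2), TP11→TP13 = (53, -37, -27.6).
Normal n = (TP11→TP12) × (TP11→TP13) = (-5403.4, -20676.2, 17342).
So ∂z/∂E = −n_x/n_z = 0.31158 and ∂z/∂N = −n_y/n_z = 1.19226.
Intercept c from TP11: 814.2 − 9.35 − 507.90 = 296.95.
At (2, 631): z = 0.6 + 752.3 + 296.95 = 1049.9 m.

1049.9 m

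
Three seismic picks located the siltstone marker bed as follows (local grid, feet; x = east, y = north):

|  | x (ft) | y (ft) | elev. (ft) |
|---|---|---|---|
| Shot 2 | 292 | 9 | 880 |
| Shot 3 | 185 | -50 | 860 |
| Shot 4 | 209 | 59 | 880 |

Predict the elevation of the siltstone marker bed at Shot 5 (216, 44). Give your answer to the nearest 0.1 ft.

878.3 ft

Let the plane be z = a·x + b·y + c.
Shot 3−Shot 2: −107a − 59b = −20;  Shot 4−Shot 2: −83a + 50b = 0.
Solving gives a = 0.09759, b = 0.16200.
Then c = 880 − a·292 − b·9 = 850.05.
At (216, 44): z = 21.1 + 7.1 + 850.05 = 878.3 ft.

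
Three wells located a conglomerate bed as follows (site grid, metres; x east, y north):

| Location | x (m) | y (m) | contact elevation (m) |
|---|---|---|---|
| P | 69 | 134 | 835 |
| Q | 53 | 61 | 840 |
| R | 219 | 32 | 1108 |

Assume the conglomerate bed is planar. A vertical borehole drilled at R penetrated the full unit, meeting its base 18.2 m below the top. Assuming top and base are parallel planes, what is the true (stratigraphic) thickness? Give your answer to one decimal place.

9.7 m

Let the plane be z = a·x + b·y + c.
Q−P: −16a − 73b = 5;  R−P: 150a − 102b = 273.
Solving gives a = 1.54340, b = −0.40677.
|∇z| = √(a²+b²) = 1.59610, so dip δ = arctan(1.59610) = 57.93°.
True thickness = vertical thickness × cos δ = 18.2 × cos 57.93° = 9.7 m.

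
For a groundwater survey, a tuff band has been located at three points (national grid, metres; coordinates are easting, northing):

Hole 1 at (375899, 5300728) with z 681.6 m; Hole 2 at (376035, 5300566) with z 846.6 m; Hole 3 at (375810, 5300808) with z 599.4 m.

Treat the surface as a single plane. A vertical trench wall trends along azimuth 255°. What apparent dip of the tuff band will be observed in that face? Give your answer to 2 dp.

12.66°

Two edge vectors: Hole 1→Hole 2 = (136, -162, 165), Hole 1→Hole 3 = (-89, 80, -82.2).
Normal n = (Hole 1→Hole 2) × (Hole 1→Hole 3) = (116.4, -3505.8, -3538).
So ∂z/∂easting = −n_x/n_z = 0.03290 and ∂z/∂northing = −n_y/n_z = −0.99090.
Unit vector along 255° is (sin 255°, cos 255°) = (-0.9659, -0.2588).
Slope in that direction = a·(-0.9659) + b·(-0.2588) = 0.22468.
Apparent dip = arctan|0.22468| = 12.66° (true dip is 44.8°, so apparent ≤ true as expected).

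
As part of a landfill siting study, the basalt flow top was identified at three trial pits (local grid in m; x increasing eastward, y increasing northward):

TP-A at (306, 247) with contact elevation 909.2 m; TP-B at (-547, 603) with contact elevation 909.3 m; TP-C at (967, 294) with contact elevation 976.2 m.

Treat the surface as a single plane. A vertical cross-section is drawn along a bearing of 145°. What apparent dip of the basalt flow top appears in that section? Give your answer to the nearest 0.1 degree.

Let the plane be z = a·x + b·y + c.
TP-B−TP-A: −853a + 356b = 0.1;  TP-C−TP-A: 661a + 47b = 67.
Solving gives a = 0.08659, b = 0.20775.
Unit vector along 145° is (sin 145°, cos 145°) = (0.5736, -0.8192).
Slope in that direction = a·(0.5736) + b·(-0.8192) = −0.12052.
Apparent dip = arctan|0.12052| = 6.9° (true dip is 12.7°, so apparent ≤ true as expected).

6.9°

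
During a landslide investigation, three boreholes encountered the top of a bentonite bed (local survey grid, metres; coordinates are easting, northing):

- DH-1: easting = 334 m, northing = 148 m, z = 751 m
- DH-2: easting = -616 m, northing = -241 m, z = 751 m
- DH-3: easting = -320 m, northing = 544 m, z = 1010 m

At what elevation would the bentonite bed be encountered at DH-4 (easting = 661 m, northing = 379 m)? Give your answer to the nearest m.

Two edge vectors: DH-1→DH-2 = (-950, -389, 0), DH-1→DH-3 = (-654, 396, 259).
Normal n = (DH-1→DH-2) × (DH-1→DH-3) = (-100751, 246050, -630606).
So ∂z/∂easting = −n_x/n_z = −0.15977 and ∂z/∂northing = −n_y/n_z = 0.39018.
Intercept c from DH-1: 751 + 53.36 − 57.75 = 746.62.
At (661, 379): z = −105.6 + 147.9 + 746.62 = 788.9 m.

789 m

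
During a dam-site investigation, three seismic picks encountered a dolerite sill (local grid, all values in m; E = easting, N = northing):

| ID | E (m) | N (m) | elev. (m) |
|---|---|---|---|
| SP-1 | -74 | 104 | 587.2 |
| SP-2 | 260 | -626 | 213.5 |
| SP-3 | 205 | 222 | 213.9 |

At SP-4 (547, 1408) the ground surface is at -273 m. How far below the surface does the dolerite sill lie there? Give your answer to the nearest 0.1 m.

58.2 m

Two edge vectors: SP-1→SP-2 = (334, -730, -373.7), SP-1→SP-3 = (279, 118, -373.3).
Normal n = (SP-1→SP-2) × (SP-1→SP-3) = (316605.6, 20419.9, 243082).
So ∂z/∂E = −n_x/n_z = −1.302464 and ∂z/∂N = −n_y/n_z = −0.084004.
Intercept c from SP-1: 587.2 − 96.38 + 8.74 = 499.55.
At (547, 1408): z_contact = −712.45 − 118.28 + 499.55 = -331.17 m.
Depth below ground = -273 − (-331.17) = 58.2 m.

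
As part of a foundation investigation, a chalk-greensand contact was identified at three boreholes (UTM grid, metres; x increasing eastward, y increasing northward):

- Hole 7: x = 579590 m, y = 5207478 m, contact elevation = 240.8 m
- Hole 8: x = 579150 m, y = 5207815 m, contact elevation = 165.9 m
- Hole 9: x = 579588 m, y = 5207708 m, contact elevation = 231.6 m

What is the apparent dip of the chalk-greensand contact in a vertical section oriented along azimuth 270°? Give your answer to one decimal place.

8.0°

Two edge vectors: Hole 7→Hole 8 = (-440, 337, -74.9), Hole 7→Hole 9 = (-2, 230, -9.2).
Normal n = (Hole 7→Hole 8) × (Hole 7→Hole 9) = (14126.6, -3898.2, -100526).
So ∂z/∂x = −n_x/n_z = 0.14053 and ∂z/∂y = −n_y/n_z = −0.03878.
Unit vector along 270° is (sin 270°, cos 270°) = (-1.0000, -0.0000).
Slope in that direction = a·(-1.0000) + b·(-0.0000) = −0.14053.
Apparent dip = arctan|0.14053| = 8.0° (true dip is 8.3°, so apparent ≤ true as expected).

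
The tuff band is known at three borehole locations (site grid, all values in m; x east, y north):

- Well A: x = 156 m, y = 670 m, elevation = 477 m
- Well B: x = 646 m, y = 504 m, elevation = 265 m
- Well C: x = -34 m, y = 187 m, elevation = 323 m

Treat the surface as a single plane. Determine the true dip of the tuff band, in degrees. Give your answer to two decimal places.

27.38°

Let the plane be z = a·x + b·y + c.
Well B−Well A: 490a − 166b = −212;  Well C−Well A: −190a − 483b = −154.
Solving gives a = −0.28646, b = 0.43153.
Gradient magnitude |∇z| = √(a² + b²) = √(0.08206 + 0.18622) = 0.51795.
True dip = arctan(0.51795) = 27.38°, dipping toward SSE (azimuth ≈ 146°).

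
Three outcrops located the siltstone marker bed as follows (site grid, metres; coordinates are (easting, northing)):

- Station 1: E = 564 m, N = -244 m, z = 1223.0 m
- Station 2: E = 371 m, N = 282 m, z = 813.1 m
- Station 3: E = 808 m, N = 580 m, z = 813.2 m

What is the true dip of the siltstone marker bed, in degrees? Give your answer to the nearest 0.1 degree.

Let the plane be z = a·E + b·N + c.
Station 2−Station 1: −193a + 526b = −409.9;  Station 3−Station 1: 244a + 824b = −409.8.
Solving gives a = 0.42524, b = −0.62325.
Gradient magnitude |∇z| = √(a² + b²) = √(0.18083 + 0.38844) = 0.75450.
True dip = arctan(0.75450) = 37.0°, dipping toward NW (azimuth ≈ 326°).

37.0°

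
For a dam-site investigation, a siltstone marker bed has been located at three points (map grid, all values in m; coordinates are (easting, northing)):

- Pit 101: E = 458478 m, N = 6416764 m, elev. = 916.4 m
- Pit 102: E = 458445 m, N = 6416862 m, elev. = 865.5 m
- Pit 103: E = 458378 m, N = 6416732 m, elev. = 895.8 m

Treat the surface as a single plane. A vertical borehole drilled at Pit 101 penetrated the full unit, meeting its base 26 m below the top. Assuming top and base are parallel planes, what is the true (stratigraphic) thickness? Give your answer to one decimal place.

23.0 m

Let the plane be z = a·E + b·N + c.
Pit 102−Pit 101: −33a + 98b = −50.9;  Pit 103−Pit 101: −100a − 32b = −20.6.
Solving gives a = 0.33600, b = −0.40625.
|∇z| = √(a²+b²) = 0.52719, so dip δ = arctan(0.52719) = 27.80°.
True thickness = vertical thickness × cos δ = 26 × cos 27.80° = 23.0 m.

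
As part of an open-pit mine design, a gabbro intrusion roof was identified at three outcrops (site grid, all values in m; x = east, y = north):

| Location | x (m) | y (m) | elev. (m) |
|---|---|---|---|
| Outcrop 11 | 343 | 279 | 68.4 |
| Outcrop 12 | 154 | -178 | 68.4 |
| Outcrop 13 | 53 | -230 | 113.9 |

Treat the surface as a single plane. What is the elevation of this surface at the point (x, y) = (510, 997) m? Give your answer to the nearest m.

Let the plane be z = a·x + b·y + c.
Outcrop 12−Outcrop 11: −189a − 457b = 0;  Outcrop 13−Outcrop 11: −290a − 509b = 45.5.
Solving gives a = −0.57237, b = 0.23671.
Then c = 68.4 − a·343 − b·279 = 198.68.
At (510, 997): z = −291.9 + 236.0 + 198.68 = 142.8 m.

143 m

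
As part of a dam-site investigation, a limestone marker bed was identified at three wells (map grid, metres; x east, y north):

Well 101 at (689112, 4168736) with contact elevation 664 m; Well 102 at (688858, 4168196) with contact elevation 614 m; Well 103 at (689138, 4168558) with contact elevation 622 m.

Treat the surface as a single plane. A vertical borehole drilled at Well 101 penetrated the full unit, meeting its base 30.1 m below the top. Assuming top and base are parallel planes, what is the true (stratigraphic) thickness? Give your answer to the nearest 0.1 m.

28.8 m

Let the plane be z = a·x + b·y + c.
Well 102−Well 101: −254a − 540b = −50;  Well 103−Well 101: 26a − 178b = −42.
Solving gives a = −0.23257, b = 0.20198.
|∇z| = √(a²+b²) = 0.30803, so dip δ = arctan(0.30803) = 17.12°.
True thickness = vertical thickness × cos δ = 30.1 × cos 17.12° = 28.8 m.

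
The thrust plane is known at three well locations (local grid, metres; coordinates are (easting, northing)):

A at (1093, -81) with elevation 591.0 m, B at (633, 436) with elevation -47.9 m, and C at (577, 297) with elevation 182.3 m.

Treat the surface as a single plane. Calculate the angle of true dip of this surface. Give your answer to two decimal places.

Let the plane be z = a·E + b·N + c.
B−A: −460a + 517b = −638.9;  C−A: −516a + 378b = −408.7.
Solving gives a = −0.32518, b = −1.52511.
Gradient magnitude |∇z| = √(a² + b²) = √(0.10574 + 2.32596) = 1.55939.
True dip = arctan(1.55939) = 57.33°, dipping toward NNE (azimuth ≈ 012°).

57.33°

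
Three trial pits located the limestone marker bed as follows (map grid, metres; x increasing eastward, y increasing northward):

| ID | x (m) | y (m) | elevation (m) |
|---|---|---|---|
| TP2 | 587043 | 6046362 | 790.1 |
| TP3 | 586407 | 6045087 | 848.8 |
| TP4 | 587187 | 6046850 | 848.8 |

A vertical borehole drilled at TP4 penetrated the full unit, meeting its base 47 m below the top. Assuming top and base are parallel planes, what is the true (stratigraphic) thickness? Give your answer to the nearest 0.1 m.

35.1 m

Two edge vectors: TP2→TP3 = (-636, -1275, 58.7), TP2→TP4 = (144, 488, 58.7).
Normal n = (TP2→TP3) × (TP2→TP4) = (-103488.1, 45786, -126768).
So ∂z/∂x = −n_x/n_z = −0.81636 and ∂z/∂y = −n_y/n_z = 0.36118.
|∇z| = √(a²+b²) = 0.89269, so dip δ = arctan(0.89269) = 41.75°.
True thickness = vertical thickness × cos δ = 47 × cos 41.75° = 35.1 m.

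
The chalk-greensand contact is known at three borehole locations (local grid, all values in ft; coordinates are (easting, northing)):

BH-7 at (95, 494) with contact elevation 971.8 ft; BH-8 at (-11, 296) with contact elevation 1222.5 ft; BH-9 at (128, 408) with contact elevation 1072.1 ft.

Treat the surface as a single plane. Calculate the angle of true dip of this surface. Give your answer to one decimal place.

50.5°

Let the plane be z = a·E + b·N + c.
BH-8−BH-7: −106a − 198b = 250.7;  BH-9−BH-7: 33a − 86b = 100.3.
Solving gives a = −0.10868, b = −1.20798.
Gradient magnitude |∇z| = √(a² + b²) = √(0.01181 + 1.45922) = 1.21286.
True dip = arctan(1.21286) = 50.5°, dipping toward N (azimuth ≈ 005°).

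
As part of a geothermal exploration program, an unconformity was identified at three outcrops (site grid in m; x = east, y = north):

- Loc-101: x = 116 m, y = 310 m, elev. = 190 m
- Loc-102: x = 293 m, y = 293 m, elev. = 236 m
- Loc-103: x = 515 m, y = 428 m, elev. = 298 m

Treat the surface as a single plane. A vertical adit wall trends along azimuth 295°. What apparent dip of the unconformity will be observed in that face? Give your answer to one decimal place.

12.8°

Two edge vectors: Loc-101→Loc-102 = (177, -17, 46), Loc-101→Loc-103 = (399, 118, 108).
Normal n = (Loc-101→Loc-102) × (Loc-101→Loc-103) = (-7264, -762, 27669).
So ∂z/∂x = −n_x/n_z = 0.26253 and ∂z/∂y = −n_y/n_z = 0.02754.
Unit vector along 295° is (sin 295°, cos 295°) = (-0.9063, 0.4226).
Slope in that direction = a·(-0.9063) + b·(0.4226) = −0.22630.
Apparent dip = arctan|0.22630| = 12.8° (true dip is 14.8°, so apparent ≤ true as expected).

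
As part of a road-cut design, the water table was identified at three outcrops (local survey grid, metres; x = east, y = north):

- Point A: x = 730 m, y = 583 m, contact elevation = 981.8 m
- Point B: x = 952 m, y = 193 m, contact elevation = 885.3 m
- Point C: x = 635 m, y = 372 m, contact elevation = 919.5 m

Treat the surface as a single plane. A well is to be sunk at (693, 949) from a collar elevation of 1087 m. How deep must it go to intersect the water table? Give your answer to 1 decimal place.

6.6 m

Let the plane be z = a·x + b·y + c.
Point B−Point A: 222a − 390b = −96.5;  Point C−Point A: −95a − 211b = −62.3.
Solving gives a = 0.04691, b = 0.27414.
Then c = 981.8 − a·730 − b·583 = 787.73.
At (693, 949): z_contact = 32.51 + 260.16 + 787.73 = 1080.40 m.
Depth below ground = 1087 − 1080.40 = 6.6 m.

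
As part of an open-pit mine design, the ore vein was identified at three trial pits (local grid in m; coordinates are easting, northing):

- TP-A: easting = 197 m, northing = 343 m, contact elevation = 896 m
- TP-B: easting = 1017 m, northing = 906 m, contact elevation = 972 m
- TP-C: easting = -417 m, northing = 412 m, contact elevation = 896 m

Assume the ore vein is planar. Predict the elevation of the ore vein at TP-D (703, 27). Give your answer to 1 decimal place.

Two edge vectors: TP-A→TP-B = (820, 563, 76), TP-A→TP-C = (-614, 69, 0).
Normal n = (TP-A→TP-B) × (TP-A→TP-C) = (-5244, -46664, 402262).
So ∂z/∂easting = −n_x/n_z = 0.013036 and ∂z/∂northing = −n_y/n_z = 0.116004.
Intercept c from TP-A: 896 − 2.57 − 39.79 = 853.64.
At (703, 27): z = 9.2 + 3.1 + 853.64 = 865.9 m.

865.9 m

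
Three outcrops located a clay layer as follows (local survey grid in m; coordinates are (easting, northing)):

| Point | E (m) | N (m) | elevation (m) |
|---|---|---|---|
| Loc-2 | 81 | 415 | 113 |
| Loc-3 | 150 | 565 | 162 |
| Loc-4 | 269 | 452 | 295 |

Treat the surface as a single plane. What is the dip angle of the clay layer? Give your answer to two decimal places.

45.07°

Two edge vectors: Loc-2→Loc-3 = (69, 150, 49), Loc-2→Loc-4 = (188, 37, 182).
Normal n = (Loc-2→Loc-3) × (Loc-2→Loc-4) = (25487, -3346, -25647).
So ∂z/∂E = −n_x/n_z = 0.99376 and ∂z/∂N = −n_y/n_z = −0.13046.
Gradient magnitude |∇z| = √(a² + b²) = √(0.98756 + 0.01702) = 1.00229.
True dip = arctan(1.00229) = 45.07°, dipping toward W (azimuth ≈ 277°).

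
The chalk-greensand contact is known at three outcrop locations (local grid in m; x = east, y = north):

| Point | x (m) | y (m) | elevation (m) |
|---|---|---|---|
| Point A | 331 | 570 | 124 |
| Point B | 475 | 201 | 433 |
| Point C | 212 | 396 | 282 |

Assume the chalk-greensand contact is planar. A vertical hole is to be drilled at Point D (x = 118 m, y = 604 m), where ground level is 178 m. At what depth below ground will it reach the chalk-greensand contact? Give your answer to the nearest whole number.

69 m

Let the plane be z = a·x + b·y + c.
Point B−Point A: 144a − 369b = 309;  Point C−Point A: −119a − 174b = 158.
Solving gives a = −0.06577, b = −0.86306.
Then c = 124 − a·331 − b·570 = 637.72.
At (118, 604): z_contact = −7.8 − 521.3 + 637.72 = 108.7 m.
Depth below ground = 178 − 108.7 = 69 m.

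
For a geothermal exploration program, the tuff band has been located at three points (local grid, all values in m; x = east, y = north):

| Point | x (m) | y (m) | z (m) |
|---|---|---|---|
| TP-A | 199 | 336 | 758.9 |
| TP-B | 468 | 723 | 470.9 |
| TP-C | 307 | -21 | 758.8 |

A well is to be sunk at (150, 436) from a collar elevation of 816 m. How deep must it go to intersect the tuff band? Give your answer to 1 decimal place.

43.1 m

Two edge vectors: TP-A→TP-B = (269, 387, -288), TP-A→TP-C = (108, -357, -0.1).
Normal n = (TP-A→TP-B) × (TP-A→TP-C) = (-102854.7, -31077.1, -137829).
So ∂z/∂x = −n_x/n_z = −0.74625 and ∂z/∂y = −n_y/n_z = −0.22548.
Intercept c from TP-A: 758.9 + 148.50 + 75.76 = 983.16.
At (150, 436): z_contact = −111.94 − 98.31 + 983.16 = 772.92 m.
Depth below ground = 816 − 772.92 = 43.1 m.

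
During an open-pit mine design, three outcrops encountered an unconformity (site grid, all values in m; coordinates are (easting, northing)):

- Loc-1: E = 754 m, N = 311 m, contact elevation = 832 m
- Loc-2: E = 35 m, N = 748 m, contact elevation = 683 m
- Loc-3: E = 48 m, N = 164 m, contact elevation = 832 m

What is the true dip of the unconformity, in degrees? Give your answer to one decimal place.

14.5°

Two edge vectors: Loc-1→Loc-2 = (-719, 437, -149), Loc-1→Loc-3 = (-706, -147, 0).
Normal n = (Loc-1→Loc-2) × (Loc-1→Loc-3) = (-21903, 105194, 414215).
So ∂z/∂E = −n_x/n_z = 0.05288 and ∂z/∂N = −n_y/n_z = −0.25396.
Gradient magnitude |∇z| = √(a² + b²) = √(0.00280 + 0.06450) = 0.25941.
True dip = arctan(0.25941) = 14.5°, dipping toward NNW (azimuth ≈ 348°).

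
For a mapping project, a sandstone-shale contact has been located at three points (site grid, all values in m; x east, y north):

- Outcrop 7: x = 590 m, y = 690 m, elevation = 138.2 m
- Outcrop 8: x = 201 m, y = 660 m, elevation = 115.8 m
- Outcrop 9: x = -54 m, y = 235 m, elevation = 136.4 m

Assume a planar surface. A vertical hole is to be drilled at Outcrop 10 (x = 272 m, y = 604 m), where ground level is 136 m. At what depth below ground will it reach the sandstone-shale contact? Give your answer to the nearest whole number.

Let the plane be z = a·x + b·y + c.
Outcrop 8−Outcrop 7: −389a − 30b = −22.4;  Outcrop 9−Outcrop 7: −644a − 455b = −1.8.
Solving gives a = 0.06430, b = −0.08705.
Then c = 138.2 − a·590 − b·690 = 160.33.
At (272, 604): z_contact = 17.5 − 52.6 + 160.33 = 125.2 m.
Depth below ground = 136 − 125.2 = 11 m.

11 m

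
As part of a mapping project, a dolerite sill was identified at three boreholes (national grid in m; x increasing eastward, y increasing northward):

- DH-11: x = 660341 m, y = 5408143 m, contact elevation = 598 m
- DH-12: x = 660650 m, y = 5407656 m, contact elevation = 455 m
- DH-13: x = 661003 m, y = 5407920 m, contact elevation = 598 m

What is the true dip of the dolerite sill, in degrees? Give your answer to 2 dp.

21.51°

Two edge vectors: DH-11→DH-12 = (309, -487, -143), DH-11→DH-13 = (662, -223, 0).
Normal n = (DH-11→DH-12) × (DH-11→DH-13) = (-31889, -94666, 253487).
So ∂z/∂x = −n_x/n_z = 0.12580 and ∂z/∂y = −n_y/n_z = 0.37346.
Gradient magnitude |∇z| = √(a² + b²) = √(0.01583 + 0.13947) = 0.39407.
True dip = arctan(0.39407) = 21.51°, dipping toward SSW (azimuth ≈ 199°).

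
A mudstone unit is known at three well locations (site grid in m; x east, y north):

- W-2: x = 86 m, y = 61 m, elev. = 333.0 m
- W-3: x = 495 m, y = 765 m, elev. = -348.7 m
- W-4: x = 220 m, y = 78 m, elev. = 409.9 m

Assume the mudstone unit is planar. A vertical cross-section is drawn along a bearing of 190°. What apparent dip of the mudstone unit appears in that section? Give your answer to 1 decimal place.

51.4°

Let the plane be z = a·x + b·y + c.
W-3−W-2: 409a + 704b = −681.7;  W-4−W-2: 134a + 17b = 76.9.
Solving gives a = 0.75217, b = −1.40531.
Unit vector along 190° is (sin 190°, cos 190°) = (-0.1736, -0.9848).
Slope in that direction = a·(-0.1736) + b·(-0.9848) = 1.25334.
Apparent dip = arctan|1.25334| = 51.4° (true dip is 57.9°, so apparent ≤ true as expected).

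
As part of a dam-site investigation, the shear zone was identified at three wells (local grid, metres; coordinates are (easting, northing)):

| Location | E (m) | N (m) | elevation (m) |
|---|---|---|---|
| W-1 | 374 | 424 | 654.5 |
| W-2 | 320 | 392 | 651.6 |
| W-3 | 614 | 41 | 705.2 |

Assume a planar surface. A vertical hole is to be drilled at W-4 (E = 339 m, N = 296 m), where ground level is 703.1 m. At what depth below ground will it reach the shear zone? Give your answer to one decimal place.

Let the plane be z = a·E + b·N + c.
W-2−W-1: −54a − 32b = −2.9;  W-3−W-1: 240a − 383b = 50.7.
Solving gives a = 0.09636, b = −0.07199.
Then c = 654.5 − a·374 − b·424 = 648.98.
At (339, 296): z_contact = 32.67 − 21.31 + 648.98 = 660.34 m.
Depth below ground = 703.1 − 660.34 = 42.8 m.

42.8 m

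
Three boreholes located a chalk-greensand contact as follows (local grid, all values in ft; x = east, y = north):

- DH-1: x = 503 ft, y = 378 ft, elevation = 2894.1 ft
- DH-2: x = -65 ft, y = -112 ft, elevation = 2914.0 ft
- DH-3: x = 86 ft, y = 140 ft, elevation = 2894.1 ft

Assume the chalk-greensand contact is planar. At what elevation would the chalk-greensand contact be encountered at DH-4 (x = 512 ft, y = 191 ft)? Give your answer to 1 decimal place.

2917.2 ft

Two edge vectors: DH-1→DH-2 = (-568, -490, 19.9), DH-1→DH-3 = (-417, -238, 0).
Normal n = (DH-1→DH-2) × (DH-1→DH-3) = (4736.2, -8298.3, -69146).
So ∂z/∂x = −n_x/n_z = 0.06850 and ∂z/∂y = −n_y/n_z = −0.12001.
Intercept c from DH-1: 2894.1 − 34.45 + 45.36 = 2905.01.
At (512, 191): z = 35.1 − 22.9 + 2905.01 = 2917.2 ft.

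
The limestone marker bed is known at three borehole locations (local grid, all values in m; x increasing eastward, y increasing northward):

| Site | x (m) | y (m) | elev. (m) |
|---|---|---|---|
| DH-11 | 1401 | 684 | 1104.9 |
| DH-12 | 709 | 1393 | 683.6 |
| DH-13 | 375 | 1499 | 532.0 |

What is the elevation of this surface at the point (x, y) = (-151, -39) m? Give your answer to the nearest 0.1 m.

666.7 m

Let the plane be z = a·x + b·y + c.
DH-12−DH-11: −692a + 709b = −421.3;  DH-13−DH-11: −1026a + 815b = −572.9.
Solving gives a = 0.384369, b = −0.219065.
Then c = 1104.9 − a·1401 − b·684 = 716.24.
At (-151, -39): z = −58.0 + 8.5 + 716.24 = 666.7 m.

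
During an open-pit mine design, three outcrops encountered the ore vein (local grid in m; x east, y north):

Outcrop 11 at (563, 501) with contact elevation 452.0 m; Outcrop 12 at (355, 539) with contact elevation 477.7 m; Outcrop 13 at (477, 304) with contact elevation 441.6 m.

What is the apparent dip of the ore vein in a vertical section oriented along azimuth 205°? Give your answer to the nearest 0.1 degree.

2.6°

Let the plane be z = a·x + b·y + c.
Outcrop 12−Outcrop 11: −208a + 38b = 25.7;  Outcrop 13−Outcrop 11: −86a − 197b = −10.4.
Solving gives a = −0.10550, b = 0.09885.
Unit vector along 205° is (sin 205°, cos 205°) = (-0.4226, -0.9063).
Slope in that direction = a·(-0.4226) + b·(-0.9063) = −0.04500.
Apparent dip = arctan|0.04500| = 2.6° (true dip is 8.2°, so apparent ≤ true as expected).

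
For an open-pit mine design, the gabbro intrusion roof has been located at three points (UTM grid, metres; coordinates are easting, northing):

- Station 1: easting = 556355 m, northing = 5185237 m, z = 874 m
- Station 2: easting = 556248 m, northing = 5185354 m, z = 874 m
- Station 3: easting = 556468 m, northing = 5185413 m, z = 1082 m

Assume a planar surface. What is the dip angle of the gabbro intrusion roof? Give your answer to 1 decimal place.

Let the plane be z = a·easting + b·northing + c.
Station 2−Station 1: −107a + 117b = 0;  Station 3−Station 1: 113a + 176b = 208.
Solving gives a = 0.75924, b = 0.69435.
Gradient magnitude |∇z| = √(a² + b²) = √(0.57645 + 0.48212) = 1.02887.
True dip = arctan(1.02887) = 45.8°, dipping toward SW (azimuth ≈ 228°).

45.8°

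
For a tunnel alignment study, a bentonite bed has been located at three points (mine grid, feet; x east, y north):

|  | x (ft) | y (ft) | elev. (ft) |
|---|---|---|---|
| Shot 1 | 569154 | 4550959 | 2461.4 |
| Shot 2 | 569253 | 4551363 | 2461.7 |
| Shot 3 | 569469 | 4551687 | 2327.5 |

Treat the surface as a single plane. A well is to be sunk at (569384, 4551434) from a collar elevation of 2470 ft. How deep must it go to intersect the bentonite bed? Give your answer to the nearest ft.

120 ft

Two edge vectors: Shot 1→Shot 2 = (99, 404, 0.3), Shot 1→Shot 3 = (315, 728, -133.9).
Normal n = (Shot 1→Shot 2) × (Shot 1→Shot 3) = (-54314, 13350.6, -55188).
So ∂z/∂x = −n_x/n_z = −0.98416322 and ∂z/∂y = −n_y/n_z = 0.24191129.
Intercept c from Shot 1: 2461.4 + 560140.44 − 1100928.34 = −538326.50.
At (569384, 4551434): z_contact = −560366.8 + 1101043.2 − 538326.50 = 2350.0 ft.
Depth below ground = 2470 − 2350.0 = 120 ft.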